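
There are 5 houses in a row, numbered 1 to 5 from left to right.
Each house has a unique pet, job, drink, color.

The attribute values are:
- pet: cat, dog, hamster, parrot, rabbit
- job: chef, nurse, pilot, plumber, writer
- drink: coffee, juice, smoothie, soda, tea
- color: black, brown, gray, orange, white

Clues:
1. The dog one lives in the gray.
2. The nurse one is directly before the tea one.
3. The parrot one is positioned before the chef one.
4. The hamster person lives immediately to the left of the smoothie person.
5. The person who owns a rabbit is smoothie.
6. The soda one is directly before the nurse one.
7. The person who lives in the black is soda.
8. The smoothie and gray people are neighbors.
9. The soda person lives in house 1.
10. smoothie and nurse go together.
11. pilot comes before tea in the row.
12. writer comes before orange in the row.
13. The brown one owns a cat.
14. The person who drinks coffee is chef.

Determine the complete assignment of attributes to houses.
Solution:

House | Pet | Job | Drink | Color
---------------------------------
  1   | hamster | pilot | soda | black
  2   | rabbit | nurse | smoothie | white
  3   | dog | writer | tea | gray
  4   | parrot | plumber | juice | orange
  5   | cat | chef | coffee | brown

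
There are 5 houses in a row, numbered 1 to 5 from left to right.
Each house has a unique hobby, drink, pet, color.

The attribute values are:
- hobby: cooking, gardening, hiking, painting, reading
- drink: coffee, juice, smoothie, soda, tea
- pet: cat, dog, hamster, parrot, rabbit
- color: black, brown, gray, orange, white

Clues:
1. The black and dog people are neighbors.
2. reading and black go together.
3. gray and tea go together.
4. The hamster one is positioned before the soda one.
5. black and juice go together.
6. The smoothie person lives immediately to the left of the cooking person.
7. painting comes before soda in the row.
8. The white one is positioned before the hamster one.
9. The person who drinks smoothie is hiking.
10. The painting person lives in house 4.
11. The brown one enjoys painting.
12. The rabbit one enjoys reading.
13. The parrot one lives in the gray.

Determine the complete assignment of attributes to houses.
Solution:

House | Hobby | Drink | Pet | Color
-----------------------------------
  1   | reading | juice | rabbit | black
  2   | hiking | smoothie | dog | white
  3   | cooking | tea | parrot | gray
  4   | painting | coffee | hamster | brown
  5   | gardening | soda | cat | orange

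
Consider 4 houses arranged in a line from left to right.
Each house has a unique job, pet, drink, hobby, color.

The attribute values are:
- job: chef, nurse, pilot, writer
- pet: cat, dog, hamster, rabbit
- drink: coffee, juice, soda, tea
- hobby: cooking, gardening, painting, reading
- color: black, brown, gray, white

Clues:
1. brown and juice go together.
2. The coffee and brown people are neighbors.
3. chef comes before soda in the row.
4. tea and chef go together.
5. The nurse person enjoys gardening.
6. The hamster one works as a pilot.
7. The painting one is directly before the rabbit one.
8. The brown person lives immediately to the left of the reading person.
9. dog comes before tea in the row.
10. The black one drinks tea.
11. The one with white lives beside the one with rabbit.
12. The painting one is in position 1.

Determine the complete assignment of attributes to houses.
Solution:

House | Job | Pet | Drink | Hobby | Color
-----------------------------------------
  1   | writer | dog | coffee | painting | white
  2   | nurse | rabbit | juice | gardening | brown
  3   | chef | cat | tea | reading | black
  4   | pilot | hamster | soda | cooking | gray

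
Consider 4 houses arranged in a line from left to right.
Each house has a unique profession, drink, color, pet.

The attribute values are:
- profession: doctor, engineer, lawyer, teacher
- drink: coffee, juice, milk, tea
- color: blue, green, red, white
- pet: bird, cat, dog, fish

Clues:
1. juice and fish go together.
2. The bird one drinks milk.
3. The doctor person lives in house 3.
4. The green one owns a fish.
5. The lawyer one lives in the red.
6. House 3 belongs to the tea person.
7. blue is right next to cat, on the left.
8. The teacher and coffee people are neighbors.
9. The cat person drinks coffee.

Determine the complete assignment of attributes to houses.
Solution:

House | Profession | Drink | Color | Pet
----------------------------------------
  1   | teacher | milk | blue | bird
  2   | lawyer | coffee | red | cat
  3   | doctor | tea | white | dog
  4   | engineer | juice | green | fish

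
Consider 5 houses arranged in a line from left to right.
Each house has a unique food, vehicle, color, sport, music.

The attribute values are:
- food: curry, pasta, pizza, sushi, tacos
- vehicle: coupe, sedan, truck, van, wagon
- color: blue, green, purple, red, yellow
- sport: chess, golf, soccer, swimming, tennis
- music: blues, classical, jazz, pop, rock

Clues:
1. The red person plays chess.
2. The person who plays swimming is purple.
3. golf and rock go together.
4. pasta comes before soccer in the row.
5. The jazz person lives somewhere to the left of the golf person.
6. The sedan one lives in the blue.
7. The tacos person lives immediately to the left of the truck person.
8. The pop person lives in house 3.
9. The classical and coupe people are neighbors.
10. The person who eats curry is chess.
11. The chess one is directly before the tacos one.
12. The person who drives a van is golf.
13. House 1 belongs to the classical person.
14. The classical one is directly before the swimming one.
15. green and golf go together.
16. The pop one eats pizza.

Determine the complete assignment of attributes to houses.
Solution:

House | Food | Vehicle | Color | Sport | Music
----------------------------------------------
  1   | curry | wagon | red | chess | classical
  2   | tacos | coupe | purple | swimming | jazz
  3   | pizza | truck | yellow | tennis | pop
  4   | pasta | van | green | golf | rock
  5   | sushi | sedan | blue | soccer | blues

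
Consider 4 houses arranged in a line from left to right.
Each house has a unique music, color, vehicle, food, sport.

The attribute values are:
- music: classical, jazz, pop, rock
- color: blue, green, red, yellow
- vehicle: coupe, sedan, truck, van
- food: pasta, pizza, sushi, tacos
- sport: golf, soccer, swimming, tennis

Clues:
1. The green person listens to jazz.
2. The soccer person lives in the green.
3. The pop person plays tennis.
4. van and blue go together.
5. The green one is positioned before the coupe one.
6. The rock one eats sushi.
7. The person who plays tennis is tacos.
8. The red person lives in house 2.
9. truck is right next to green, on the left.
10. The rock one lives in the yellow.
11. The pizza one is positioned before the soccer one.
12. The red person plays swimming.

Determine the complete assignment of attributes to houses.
Solution:

House | Music | Color | Vehicle | Food | Sport
----------------------------------------------
  1   | pop | blue | van | tacos | tennis
  2   | classical | red | truck | pizza | swimming
  3   | jazz | green | sedan | pasta | soccer
  4   | rock | yellow | coupe | sushi | golf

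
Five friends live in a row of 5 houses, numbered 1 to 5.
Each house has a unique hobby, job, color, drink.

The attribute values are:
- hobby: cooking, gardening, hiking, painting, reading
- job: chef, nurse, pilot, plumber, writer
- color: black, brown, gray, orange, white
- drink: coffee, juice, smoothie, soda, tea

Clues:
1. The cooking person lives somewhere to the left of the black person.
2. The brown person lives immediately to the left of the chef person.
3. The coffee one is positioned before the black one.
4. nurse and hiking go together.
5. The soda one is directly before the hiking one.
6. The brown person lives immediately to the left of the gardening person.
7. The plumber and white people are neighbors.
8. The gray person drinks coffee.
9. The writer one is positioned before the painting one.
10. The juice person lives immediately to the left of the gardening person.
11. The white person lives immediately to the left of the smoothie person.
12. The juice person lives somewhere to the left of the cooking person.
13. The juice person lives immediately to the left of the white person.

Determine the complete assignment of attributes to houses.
Solution:

House | Hobby | Job | Color | Drink
-----------------------------------
  1   | reading | plumber | brown | juice
  2   | gardening | chef | white | soda
  3   | hiking | nurse | orange | smoothie
  4   | cooking | writer | gray | coffee
  5   | painting | pilot | black | tea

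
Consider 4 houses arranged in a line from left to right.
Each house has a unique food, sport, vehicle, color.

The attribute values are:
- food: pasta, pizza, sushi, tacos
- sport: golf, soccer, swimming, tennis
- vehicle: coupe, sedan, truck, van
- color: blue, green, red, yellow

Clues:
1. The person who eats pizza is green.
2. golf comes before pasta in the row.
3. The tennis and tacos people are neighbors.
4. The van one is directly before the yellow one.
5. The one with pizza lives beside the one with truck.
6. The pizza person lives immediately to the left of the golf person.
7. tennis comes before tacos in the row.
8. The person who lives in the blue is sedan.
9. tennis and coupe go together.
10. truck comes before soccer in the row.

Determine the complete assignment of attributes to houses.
Solution:

House | Food | Sport | Vehicle | Color
--------------------------------------
  1   | pizza | swimming | van | green
  2   | sushi | golf | truck | yellow
  3   | pasta | tennis | coupe | red
  4   | tacos | soccer | sedan | blue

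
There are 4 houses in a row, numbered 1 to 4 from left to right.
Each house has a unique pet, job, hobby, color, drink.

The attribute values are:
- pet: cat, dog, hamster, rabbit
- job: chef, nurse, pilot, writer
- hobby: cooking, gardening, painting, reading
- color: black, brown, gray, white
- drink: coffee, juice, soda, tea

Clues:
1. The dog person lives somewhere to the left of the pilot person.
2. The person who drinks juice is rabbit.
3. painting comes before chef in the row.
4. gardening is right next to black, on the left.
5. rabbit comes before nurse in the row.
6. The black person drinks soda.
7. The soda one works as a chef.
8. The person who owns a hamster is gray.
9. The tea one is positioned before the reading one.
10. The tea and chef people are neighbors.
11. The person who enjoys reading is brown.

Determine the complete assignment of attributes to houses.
Solution:

House | Pet | Job | Hobby | Color | Drink
-----------------------------------------
  1   | rabbit | writer | painting | white | juice
  2   | hamster | nurse | gardening | gray | tea
  3   | dog | chef | cooking | black | soda
  4   | cat | pilot | reading | brown | coffee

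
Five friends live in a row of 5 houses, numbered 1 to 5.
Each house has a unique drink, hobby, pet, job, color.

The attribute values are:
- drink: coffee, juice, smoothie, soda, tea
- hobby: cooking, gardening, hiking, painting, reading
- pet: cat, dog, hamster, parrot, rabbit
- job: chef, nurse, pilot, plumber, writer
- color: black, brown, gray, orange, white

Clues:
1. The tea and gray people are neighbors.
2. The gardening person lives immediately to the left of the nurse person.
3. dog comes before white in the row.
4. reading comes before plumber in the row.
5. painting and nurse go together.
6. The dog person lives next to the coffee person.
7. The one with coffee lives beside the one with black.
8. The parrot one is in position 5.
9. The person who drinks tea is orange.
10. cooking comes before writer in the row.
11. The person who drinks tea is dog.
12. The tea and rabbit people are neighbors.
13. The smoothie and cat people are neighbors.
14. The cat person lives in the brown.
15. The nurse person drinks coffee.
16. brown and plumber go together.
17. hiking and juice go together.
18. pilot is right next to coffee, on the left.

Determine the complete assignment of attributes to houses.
Solution:

House | Drink | Hobby | Pet | Job | Color
-----------------------------------------
  1   | tea | gardening | dog | pilot | orange
  2   | coffee | painting | rabbit | nurse | gray
  3   | smoothie | reading | hamster | chef | black
  4   | soda | cooking | cat | plumber | brown
  5   | juice | hiking | parrot | writer | white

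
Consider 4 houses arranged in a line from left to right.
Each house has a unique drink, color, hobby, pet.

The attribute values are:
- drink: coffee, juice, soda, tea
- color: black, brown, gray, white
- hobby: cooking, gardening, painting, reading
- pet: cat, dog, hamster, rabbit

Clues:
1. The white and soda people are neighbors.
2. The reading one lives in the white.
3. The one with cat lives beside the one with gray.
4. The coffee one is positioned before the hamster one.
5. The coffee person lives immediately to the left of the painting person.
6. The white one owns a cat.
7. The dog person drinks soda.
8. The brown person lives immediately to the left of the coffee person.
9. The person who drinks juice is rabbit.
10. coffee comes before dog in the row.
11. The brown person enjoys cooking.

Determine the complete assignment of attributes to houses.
Solution:

House | Drink | Color | Hobby | Pet
-----------------------------------
  1   | juice | brown | cooking | rabbit
  2   | coffee | white | reading | cat
  3   | soda | gray | painting | dog
  4   | tea | black | gardening | hamster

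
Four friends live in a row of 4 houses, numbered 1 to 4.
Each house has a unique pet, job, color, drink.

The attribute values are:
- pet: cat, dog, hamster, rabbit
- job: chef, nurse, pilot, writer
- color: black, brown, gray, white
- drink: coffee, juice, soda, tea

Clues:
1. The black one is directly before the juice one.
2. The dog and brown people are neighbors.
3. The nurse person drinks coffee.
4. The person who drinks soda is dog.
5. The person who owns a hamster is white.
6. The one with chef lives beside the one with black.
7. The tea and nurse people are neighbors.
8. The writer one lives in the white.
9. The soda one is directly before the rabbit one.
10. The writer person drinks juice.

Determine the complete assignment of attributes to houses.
Solution:

House | Pet | Job | Color | Drink
---------------------------------
  1   | dog | pilot | gray | soda
  2   | rabbit | chef | brown | tea
  3   | cat | nurse | black | coffee
  4   | hamster | writer | white | juice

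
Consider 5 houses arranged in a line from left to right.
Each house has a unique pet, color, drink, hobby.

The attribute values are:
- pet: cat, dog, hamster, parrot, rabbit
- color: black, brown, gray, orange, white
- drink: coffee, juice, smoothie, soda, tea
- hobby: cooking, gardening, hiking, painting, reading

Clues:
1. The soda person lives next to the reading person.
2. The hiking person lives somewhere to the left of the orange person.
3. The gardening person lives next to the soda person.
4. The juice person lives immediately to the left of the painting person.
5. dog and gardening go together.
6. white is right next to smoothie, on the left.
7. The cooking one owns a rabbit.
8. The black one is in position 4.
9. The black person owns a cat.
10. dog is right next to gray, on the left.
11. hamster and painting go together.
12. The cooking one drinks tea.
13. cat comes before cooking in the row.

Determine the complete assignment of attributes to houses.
Solution:

House | Pet | Color | Drink | Hobby
-----------------------------------
  1   | dog | brown | juice | gardening
  2   | hamster | gray | soda | painting
  3   | parrot | white | coffee | reading
  4   | cat | black | smoothie | hiking
  5   | rabbit | orange | tea | cooking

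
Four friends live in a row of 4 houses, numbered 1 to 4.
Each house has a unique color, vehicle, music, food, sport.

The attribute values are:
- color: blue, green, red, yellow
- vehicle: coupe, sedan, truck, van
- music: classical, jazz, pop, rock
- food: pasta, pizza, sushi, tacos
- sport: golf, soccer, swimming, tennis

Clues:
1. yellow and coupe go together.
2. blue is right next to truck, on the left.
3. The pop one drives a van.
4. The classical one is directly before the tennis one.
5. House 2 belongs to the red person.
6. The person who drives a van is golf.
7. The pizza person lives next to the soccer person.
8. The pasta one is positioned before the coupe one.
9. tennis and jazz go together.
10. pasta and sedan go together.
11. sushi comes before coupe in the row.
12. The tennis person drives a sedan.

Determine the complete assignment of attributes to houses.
Solution:

House | Color | Vehicle | Music | Food | Sport
----------------------------------------------
  1   | blue | van | pop | pizza | golf
  2   | red | truck | classical | sushi | soccer
  3   | green | sedan | jazz | pasta | tennis
  4   | yellow | coupe | rock | tacos | swimming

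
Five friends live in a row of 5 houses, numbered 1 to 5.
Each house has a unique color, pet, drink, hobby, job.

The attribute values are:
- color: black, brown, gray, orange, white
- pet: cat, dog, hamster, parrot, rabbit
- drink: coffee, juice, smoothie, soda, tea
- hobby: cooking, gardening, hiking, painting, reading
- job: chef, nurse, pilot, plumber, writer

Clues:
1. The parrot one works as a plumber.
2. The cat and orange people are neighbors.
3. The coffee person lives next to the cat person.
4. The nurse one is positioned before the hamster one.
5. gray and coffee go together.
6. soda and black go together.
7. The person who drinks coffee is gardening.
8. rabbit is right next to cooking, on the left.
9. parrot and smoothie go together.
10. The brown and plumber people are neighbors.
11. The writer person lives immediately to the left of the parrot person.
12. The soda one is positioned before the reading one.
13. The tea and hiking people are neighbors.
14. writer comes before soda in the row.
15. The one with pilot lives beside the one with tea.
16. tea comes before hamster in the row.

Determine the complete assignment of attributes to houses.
Solution:

House | Color | Pet | Drink | Hobby | Job
-----------------------------------------
  1   | gray | rabbit | coffee | gardening | pilot
  2   | brown | cat | tea | cooking | writer
  3   | orange | parrot | smoothie | hiking | plumber
  4   | black | dog | soda | painting | nurse
  5   | white | hamster | juice | reading | chef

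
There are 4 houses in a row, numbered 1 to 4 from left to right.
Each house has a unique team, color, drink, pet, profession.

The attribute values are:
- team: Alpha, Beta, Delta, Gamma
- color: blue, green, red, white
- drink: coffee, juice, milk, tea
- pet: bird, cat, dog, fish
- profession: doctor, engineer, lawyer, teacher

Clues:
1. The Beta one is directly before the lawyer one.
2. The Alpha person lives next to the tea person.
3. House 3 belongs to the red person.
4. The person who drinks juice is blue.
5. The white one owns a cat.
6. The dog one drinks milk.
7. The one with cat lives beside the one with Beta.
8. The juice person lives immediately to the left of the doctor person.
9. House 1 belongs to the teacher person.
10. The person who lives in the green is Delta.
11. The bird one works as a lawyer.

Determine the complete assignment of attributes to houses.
Solution:

House | Team | Color | Drink | Pet | Profession
-----------------------------------------------
  1   | Alpha | blue | juice | fish | teacher
  2   | Gamma | white | tea | cat | doctor
  3   | Beta | red | milk | dog | engineer
  4   | Delta | green | coffee | bird | lawyer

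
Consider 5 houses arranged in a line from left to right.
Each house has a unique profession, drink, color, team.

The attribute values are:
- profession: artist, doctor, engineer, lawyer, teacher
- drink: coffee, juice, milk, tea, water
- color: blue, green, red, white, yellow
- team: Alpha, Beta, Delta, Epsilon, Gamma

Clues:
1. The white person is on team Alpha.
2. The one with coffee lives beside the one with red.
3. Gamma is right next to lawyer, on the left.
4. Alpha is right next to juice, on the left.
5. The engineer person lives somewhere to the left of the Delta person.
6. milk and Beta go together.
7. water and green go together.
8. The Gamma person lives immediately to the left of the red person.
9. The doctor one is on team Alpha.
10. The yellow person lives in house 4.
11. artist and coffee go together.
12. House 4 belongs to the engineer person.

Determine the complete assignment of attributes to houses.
Solution:

House | Profession | Drink | Color | Team
-----------------------------------------
  1   | artist | coffee | blue | Gamma
  2   | lawyer | milk | red | Beta
  3   | doctor | tea | white | Alpha
  4   | engineer | juice | yellow | Epsilon
  5   | teacher | water | green | Delta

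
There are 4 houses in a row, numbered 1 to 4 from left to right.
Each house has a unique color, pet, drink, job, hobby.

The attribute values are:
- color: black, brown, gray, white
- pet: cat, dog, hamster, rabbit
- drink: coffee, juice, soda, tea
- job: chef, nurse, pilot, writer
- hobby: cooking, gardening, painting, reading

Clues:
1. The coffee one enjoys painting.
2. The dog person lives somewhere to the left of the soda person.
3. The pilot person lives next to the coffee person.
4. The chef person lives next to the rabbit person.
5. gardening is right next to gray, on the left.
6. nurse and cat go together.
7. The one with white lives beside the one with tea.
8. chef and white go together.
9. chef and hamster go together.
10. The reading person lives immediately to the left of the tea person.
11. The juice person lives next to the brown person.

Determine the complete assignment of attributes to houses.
Solution:

House | Color | Pet | Drink | Job | Hobby
-----------------------------------------
  1   | white | hamster | juice | chef | reading
  2   | brown | rabbit | tea | pilot | gardening
  3   | gray | dog | coffee | writer | painting
  4   | black | cat | soda | nurse | cooking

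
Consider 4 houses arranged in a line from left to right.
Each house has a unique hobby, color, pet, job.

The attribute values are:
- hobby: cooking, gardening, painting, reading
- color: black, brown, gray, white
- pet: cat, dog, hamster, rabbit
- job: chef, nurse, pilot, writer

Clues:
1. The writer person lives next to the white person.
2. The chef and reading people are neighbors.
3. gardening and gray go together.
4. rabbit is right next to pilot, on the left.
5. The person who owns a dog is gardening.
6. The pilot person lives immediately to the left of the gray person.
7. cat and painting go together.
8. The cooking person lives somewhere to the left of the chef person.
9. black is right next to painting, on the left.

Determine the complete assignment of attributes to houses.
Solution:

House | Hobby | Color | Pet | Job
---------------------------------
  1   | cooking | black | rabbit | writer
  2   | painting | white | cat | pilot
  3   | gardening | gray | dog | chef
  4   | reading | brown | hamster | nurse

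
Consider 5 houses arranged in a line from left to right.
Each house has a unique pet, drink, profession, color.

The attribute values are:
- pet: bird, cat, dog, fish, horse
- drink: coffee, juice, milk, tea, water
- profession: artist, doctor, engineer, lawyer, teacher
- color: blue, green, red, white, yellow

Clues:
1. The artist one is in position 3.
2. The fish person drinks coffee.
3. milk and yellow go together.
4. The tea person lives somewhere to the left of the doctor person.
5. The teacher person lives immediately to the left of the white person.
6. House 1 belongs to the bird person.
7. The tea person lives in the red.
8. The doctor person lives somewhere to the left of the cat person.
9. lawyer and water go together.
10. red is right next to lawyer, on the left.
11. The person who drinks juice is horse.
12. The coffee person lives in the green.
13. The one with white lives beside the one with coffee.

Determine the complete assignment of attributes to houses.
Solution:

House | Pet | Drink | Profession | Color
----------------------------------------
  1   | bird | tea | teacher | red
  2   | dog | water | lawyer | white
  3   | fish | coffee | artist | green
  4   | horse | juice | doctor | blue
  5   | cat | milk | engineer | yellow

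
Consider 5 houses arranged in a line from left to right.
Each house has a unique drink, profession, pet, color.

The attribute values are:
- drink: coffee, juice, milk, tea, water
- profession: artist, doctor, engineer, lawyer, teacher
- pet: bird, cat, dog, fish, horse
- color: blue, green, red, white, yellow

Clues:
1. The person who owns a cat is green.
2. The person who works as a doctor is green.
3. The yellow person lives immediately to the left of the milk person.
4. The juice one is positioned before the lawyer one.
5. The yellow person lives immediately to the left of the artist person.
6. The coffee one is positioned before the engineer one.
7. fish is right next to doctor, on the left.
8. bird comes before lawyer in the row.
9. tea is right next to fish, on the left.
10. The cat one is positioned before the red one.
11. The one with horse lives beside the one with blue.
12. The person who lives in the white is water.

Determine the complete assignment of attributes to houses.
Solution:

House | Drink | Profession | Pet | Color
----------------------------------------
  1   | tea | teacher | horse | yellow
  2   | milk | artist | fish | blue
  3   | coffee | doctor | cat | green
  4   | juice | engineer | bird | red
  5   | water | lawyer | dog | white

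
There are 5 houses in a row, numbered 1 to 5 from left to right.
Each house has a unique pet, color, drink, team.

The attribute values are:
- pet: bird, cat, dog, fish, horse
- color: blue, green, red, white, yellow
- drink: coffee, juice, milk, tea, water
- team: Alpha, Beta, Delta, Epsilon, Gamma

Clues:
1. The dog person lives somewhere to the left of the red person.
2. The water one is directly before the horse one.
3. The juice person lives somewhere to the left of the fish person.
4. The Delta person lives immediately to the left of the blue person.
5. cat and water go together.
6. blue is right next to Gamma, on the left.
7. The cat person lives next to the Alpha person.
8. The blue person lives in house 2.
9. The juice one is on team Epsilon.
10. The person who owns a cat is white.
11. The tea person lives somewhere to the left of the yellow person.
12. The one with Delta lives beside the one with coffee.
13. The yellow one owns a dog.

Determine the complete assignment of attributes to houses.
Solution:

House | Pet | Color | Drink | Team
----------------------------------
  1   | cat | white | water | Delta
  2   | horse | blue | coffee | Alpha
  3   | bird | green | tea | Gamma
  4   | dog | yellow | juice | Epsilon
  5   | fish | red | milk | Beta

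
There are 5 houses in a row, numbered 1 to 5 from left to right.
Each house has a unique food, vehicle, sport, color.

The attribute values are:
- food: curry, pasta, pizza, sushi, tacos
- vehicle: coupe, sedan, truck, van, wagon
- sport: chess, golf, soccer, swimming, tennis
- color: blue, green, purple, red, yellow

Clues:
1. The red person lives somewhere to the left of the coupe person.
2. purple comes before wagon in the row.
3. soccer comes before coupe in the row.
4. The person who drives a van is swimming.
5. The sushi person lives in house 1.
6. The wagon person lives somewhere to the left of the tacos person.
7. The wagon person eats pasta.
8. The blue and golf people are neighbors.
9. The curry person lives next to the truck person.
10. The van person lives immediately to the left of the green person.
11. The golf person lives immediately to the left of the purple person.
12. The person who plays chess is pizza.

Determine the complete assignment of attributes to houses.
Solution:

House | Food | Vehicle | Sport | Color
--------------------------------------
  1   | sushi | van | swimming | blue
  2   | curry | sedan | golf | green
  3   | pizza | truck | chess | purple
  4   | pasta | wagon | soccer | red
  5   | tacos | coupe | tennis | yellow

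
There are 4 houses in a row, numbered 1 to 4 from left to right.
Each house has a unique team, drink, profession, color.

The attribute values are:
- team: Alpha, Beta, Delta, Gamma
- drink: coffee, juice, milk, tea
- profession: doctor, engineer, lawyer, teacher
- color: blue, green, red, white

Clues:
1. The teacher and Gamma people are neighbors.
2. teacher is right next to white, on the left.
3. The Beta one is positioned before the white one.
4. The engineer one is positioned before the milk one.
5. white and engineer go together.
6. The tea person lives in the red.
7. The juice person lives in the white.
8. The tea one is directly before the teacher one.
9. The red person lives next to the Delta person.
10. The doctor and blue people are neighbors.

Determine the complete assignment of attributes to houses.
Solution:

House | Team | Drink | Profession | Color
-----------------------------------------
  1   | Beta | tea | doctor | red
  2   | Delta | coffee | teacher | blue
  3   | Gamma | juice | engineer | white
  4   | Alpha | milk | lawyer | green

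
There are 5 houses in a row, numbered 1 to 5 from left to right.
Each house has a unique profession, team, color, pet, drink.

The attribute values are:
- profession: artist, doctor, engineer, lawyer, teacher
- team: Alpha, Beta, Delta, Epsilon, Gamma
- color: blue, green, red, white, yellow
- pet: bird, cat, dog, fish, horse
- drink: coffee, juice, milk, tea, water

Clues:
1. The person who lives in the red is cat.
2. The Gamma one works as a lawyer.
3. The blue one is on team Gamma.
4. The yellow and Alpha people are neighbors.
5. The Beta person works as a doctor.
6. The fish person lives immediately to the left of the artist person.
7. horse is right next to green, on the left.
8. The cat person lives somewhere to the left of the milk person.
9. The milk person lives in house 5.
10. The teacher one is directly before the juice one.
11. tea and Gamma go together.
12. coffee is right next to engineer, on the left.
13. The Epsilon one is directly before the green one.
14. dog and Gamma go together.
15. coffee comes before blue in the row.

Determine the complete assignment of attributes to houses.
Solution:

House | Profession | Team | Color | Pet | Drink
-----------------------------------------------
  1   | teacher | Epsilon | yellow | horse | coffee
  2   | engineer | Alpha | green | fish | juice
  3   | artist | Delta | red | cat | water
  4   | lawyer | Gamma | blue | dog | tea
  5   | doctor | Beta | white | bird | milk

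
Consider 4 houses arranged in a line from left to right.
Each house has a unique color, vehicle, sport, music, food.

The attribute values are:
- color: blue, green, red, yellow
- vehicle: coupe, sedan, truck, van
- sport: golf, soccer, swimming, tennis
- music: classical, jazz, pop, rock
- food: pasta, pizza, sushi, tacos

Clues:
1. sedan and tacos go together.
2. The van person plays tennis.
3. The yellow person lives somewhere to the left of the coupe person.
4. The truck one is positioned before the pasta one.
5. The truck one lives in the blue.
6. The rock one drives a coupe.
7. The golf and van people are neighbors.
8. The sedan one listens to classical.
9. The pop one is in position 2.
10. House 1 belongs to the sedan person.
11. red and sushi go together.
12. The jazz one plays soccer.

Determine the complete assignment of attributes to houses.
Solution:

House | Color | Vehicle | Sport | Music | Food
----------------------------------------------
  1   | yellow | sedan | golf | classical | tacos
  2   | red | van | tennis | pop | sushi
  3   | blue | truck | soccer | jazz | pizza
  4   | green | coupe | swimming | rock | pasta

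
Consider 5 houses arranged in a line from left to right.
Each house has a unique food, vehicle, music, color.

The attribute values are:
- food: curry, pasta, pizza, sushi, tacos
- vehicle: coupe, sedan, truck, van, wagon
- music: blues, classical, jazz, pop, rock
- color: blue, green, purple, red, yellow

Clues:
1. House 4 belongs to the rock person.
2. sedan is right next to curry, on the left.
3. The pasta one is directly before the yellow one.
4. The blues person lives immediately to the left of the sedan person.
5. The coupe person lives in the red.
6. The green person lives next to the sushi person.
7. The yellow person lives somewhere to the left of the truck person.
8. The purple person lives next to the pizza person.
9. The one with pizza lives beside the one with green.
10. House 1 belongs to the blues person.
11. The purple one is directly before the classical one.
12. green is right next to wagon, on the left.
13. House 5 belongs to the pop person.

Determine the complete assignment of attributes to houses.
Solution:

House | Food | Vehicle | Music | Color
--------------------------------------
  1   | pasta | van | blues | purple
  2   | pizza | sedan | classical | yellow
  3   | curry | truck | jazz | green
  4   | sushi | wagon | rock | blue
  5   | tacos | coupe | pop | red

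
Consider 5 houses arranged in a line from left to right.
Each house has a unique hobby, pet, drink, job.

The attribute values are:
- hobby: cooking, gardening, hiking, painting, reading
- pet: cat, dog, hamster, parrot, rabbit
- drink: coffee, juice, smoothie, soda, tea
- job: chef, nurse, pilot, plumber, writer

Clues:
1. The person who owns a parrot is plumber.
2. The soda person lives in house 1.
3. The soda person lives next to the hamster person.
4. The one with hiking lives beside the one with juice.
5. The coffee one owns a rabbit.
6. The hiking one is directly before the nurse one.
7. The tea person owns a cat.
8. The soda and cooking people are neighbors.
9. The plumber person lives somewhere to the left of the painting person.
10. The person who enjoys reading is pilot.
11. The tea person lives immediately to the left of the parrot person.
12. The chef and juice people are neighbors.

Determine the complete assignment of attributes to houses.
Solution:

House | Hobby | Pet | Drink | Job
---------------------------------
  1   | hiking | dog | soda | chef
  2   | cooking | hamster | juice | nurse
  3   | reading | cat | tea | pilot
  4   | gardening | parrot | smoothie | plumber
  5   | painting | rabbit | coffee | writer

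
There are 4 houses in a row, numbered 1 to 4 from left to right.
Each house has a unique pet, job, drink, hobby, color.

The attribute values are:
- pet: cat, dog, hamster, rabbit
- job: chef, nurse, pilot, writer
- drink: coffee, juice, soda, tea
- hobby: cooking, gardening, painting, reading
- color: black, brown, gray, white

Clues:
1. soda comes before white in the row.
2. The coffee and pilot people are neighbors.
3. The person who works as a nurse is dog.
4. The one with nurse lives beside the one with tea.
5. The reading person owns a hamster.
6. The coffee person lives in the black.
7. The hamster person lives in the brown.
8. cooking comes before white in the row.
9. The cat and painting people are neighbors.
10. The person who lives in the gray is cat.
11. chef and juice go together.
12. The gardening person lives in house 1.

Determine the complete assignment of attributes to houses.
Solution:

House | Pet | Job | Drink | Hobby | Color
-----------------------------------------
  1   | dog | nurse | coffee | gardening | black
  2   | hamster | pilot | tea | reading | brown
  3   | cat | writer | soda | cooking | gray
  4   | rabbit | chef | juice | painting | white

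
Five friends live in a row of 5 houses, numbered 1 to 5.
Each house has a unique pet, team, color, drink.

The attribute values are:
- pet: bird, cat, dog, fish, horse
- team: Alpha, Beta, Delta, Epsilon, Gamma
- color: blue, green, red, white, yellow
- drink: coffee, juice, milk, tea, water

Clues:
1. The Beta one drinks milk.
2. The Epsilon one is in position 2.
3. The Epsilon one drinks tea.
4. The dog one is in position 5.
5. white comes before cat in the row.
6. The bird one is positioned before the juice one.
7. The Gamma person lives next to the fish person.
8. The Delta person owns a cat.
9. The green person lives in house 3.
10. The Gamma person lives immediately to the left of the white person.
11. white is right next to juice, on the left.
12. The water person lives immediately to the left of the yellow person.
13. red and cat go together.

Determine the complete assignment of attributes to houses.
Solution:

House | Pet | Team | Color | Drink
----------------------------------
  1   | bird | Gamma | blue | coffee
  2   | fish | Epsilon | white | tea
  3   | horse | Alpha | green | juice
  4   | cat | Delta | red | water
  5   | dog | Beta | yellow | milk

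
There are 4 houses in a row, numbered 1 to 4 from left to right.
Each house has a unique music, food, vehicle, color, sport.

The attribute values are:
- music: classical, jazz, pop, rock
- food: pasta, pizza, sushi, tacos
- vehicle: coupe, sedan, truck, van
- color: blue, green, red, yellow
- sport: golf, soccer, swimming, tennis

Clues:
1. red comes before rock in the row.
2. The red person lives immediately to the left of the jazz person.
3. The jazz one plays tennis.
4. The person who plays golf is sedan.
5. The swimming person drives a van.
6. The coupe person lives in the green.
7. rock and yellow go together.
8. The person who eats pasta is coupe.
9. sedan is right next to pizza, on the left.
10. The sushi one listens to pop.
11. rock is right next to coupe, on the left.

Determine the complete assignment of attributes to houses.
Solution:

House | Music | Food | Vehicle | Color | Sport
----------------------------------------------
  1   | pop | sushi | sedan | red | golf
  2   | jazz | pizza | truck | blue | tennis
  3   | rock | tacos | van | yellow | swimming
  4   | classical | pasta | coupe | green | soccer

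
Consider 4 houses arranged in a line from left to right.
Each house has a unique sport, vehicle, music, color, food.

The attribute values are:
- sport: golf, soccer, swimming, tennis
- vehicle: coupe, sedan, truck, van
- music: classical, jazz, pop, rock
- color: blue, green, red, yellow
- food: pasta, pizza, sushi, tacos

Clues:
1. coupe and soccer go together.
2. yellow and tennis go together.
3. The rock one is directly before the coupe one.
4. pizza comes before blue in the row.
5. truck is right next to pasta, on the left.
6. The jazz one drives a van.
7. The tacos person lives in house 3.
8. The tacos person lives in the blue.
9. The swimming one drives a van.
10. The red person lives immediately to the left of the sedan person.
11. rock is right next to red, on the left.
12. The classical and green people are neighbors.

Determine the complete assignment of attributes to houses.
Solution:

House | Sport | Vehicle | Music | Color | Food
----------------------------------------------
  1   | tennis | truck | rock | yellow | pizza
  2   | soccer | coupe | pop | red | pasta
  3   | golf | sedan | classical | blue | tacos
  4   | swimming | van | jazz | green | sushi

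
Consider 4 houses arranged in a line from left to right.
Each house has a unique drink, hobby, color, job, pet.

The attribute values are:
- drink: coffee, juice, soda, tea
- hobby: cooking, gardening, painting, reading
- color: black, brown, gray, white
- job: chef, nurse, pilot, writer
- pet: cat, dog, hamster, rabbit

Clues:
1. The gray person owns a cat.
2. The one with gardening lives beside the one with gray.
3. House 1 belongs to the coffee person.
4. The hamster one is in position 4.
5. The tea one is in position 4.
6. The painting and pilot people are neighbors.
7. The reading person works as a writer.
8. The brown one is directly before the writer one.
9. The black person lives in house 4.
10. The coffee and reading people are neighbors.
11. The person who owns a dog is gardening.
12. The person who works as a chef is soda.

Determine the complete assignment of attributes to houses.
Solution:

House | Drink | Hobby | Color | Job | Pet
-----------------------------------------
  1   | coffee | gardening | brown | nurse | dog
  2   | juice | reading | gray | writer | cat
  3   | soda | painting | white | chef | rabbit
  4   | tea | cooking | black | pilot | hamster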